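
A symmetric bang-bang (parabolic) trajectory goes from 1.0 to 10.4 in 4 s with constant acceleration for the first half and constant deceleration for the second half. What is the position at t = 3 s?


Symmetric rest-to-rest: each phase covers (pf-p0)/2 in time T/2. 0.5*a*(T/2)^2 = (pf-p0)/2 => a = 4*(pf-p0)/T^2
a = 4*(10.4-1.0)/4^2 = 2.35
t = 3 is in the deceleration phase (t > T/2).
p = pf - 0.5*a*(T-t)^2 = 10.4 - 0.5*2.35*1^2
= 9.225


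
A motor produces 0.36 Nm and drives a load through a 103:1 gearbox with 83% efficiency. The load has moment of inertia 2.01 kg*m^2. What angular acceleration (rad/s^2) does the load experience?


tau_out = tau_motor * N * eta
= 0.36 * 103 * 0.83 = 30.7764 Nm
alpha = tau_out / I = 30.7764 / 2.01
= 15.3116 rad/s^2


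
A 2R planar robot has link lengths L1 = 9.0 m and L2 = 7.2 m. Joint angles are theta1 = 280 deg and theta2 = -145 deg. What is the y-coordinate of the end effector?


Convert angles to radians: theta1 = 4.8869, theta2 = -2.5307
y = L1*sin(theta1) + L2*sin(theta1+theta2)
y = -8.8633 + 5.0912
y = -3.7721


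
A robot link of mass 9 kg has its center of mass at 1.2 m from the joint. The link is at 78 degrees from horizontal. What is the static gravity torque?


tau = m*g*L*cos(angle)
= 9 * 9.81 * 1.2 * cos(78 deg)
= 9 * 9.81 * 1.2 * 0.2079
= 22.0278 Nm


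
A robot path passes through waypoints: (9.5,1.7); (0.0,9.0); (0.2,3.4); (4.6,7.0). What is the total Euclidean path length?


Segment lengths:
  seg1 = sqrt((-9.5)^2 + (7.3)^2) = 11.9808
  seg2 = sqrt((0.2)^2 + (-5.6)^2) = 5.6036
  seg3 = sqrt((4.4)^2 + (3.6)^2) = 5.6851
Total = 23.2695


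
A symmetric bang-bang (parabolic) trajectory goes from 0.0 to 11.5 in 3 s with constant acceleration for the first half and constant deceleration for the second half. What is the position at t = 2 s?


Symmetric rest-to-rest: each phase covers (pf-p0)/2 in time T/2. 0.5*a*(T/2)^2 = (pf-p0)/2 => a = 4*(pf-p0)/T^2
a = 4*(11.5-0.0)/3^2 = 5.1111
t = 2 is in the deceleration phase (t > T/2).
p = pf - 0.5*a*(T-t)^2 = 11.5 - 0.5*5.1111*1^2
= 8.9444


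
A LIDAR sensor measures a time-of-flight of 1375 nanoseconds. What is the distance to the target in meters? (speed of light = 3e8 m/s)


tof = 1375 ns = 1.375e-06 s
dist = c * tof / 2
= 3e8 * 1.375e-06 / 2
= 206.25 m


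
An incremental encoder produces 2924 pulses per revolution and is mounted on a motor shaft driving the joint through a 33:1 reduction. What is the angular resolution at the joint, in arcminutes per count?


counts per rev = 2924
effective counts at joint = 2924 * 33 = 96492
resolution = 360*60 / 96492
= 0.2239 arcmin/count


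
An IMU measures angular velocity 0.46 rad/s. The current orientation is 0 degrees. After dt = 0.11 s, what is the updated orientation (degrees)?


delta_theta = w * dt = 0.46 * 0.11 = 0.0506 rad
= 2.8992 deg
theta_new = 0 + 2.8992 = 2.8992 deg


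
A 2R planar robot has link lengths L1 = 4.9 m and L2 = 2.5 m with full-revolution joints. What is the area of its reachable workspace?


r_max = L1 + L2 = 7.4 m
r_min = |L1 - L2| = 2.4 m
Area = pi*(r_max^2 - r_min^2)
= pi*(54.76 - 5.76)
= pi * 49.0
= 153.938 m^2


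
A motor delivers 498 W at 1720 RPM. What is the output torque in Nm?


omega = 1720 * 2*pi/60 = 180.118 rad/s
tau = P / omega = 498 / 180.118
= 2.7649 Nm


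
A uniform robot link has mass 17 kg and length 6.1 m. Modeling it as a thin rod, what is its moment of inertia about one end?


I = (1/3) * m * L^2
= (1/3) * 17 * 6.1^2
= 0.333333 * 17 * 37.21
= 210.8567 kg*m^2


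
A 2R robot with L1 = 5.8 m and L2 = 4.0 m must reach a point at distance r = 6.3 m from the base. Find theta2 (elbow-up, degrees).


cos(theta2) = (r^2 - L1^2 - L2^2) / (2*L1*L2)
cos(theta2) = (39.69 - 33.64 - 16.0) / 46.4
cos(theta2) = -0.21444
theta2 = 102.3827 degrees


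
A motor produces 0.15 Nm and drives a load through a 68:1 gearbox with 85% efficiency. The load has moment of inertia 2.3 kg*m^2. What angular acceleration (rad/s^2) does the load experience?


tau_out = tau_motor * N * eta
= 0.15 * 68 * 0.85 = 8.67 Nm
alpha = tau_out / I = 8.67 / 2.3
= 3.7696 rad/s^2


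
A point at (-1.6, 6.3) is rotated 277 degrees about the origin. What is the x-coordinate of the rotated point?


x' = x*cos(theta) - y*sin(theta)
cos(277 deg) = 0.1219, sin(277 deg) = -0.9925
x' = -1.6 * 0.1219 - 6.3 * -0.9925
= -0.195 - -6.253
= 6.058


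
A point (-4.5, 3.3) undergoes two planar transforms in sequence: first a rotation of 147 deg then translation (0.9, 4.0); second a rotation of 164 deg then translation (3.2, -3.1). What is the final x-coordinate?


After transform 1:
x1 = cos(147)*-4.5 - sin(147)*3.3 + 0.9 = 2.8767
y1 = sin(147)*-4.5 + cos(147)*3.3 + 4.0 = -1.2185
After transform 2:
x2 = cos(164)*2.8767 - sin(164)*-1.2185 + 3.2
= 0.7706


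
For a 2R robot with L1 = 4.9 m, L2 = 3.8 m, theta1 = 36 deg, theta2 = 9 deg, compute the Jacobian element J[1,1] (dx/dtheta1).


J[1,1] = -L1*sin(t1) - L2*sin(t1+t2)
= -4.9*sin(36) - 3.8*sin(45)
= -5.5672


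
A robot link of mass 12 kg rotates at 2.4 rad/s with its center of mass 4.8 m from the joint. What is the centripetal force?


F = m * omega^2 * r
= 12 * 2.4^2 * 4.8
= 12 * 5.76 * 4.8
= 331.776 N


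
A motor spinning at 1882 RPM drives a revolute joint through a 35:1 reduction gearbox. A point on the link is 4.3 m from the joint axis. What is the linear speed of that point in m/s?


omega_motor = 1882 * 2*pi/60 = 197.0826 rad/s
omega_joint = omega_motor / 35 = 5.6309 rad/s
v = omega_joint * r = 5.6309 * 4.3
= 24.213 m/s


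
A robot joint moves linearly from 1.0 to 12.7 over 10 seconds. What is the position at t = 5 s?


s = t/T = 5/10 = 0.5
p(t) = p0 + (pf-p0)*s
= 1.0 + (12.7 - 1.0) * 0.5
= 6.85


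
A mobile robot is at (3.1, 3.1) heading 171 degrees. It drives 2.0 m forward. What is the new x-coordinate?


x_new = x0 + d*cos(theta)
= 3.1 + 2.0*cos(171)
= 3.1 + -1.9754
= 1.1246


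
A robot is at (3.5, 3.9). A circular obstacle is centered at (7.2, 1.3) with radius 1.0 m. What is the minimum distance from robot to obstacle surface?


center_dist = sqrt((3.5-7.2)^2 + (3.9-1.3)^2)
= sqrt(13.69 + 6.76)
= 4.5222
min_dist = center_dist - radius = 4.5222 - 1.0 = 3.5222 m


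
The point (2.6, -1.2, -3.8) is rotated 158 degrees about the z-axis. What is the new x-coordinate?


Rotation about z-axis: x' = x*cos(theta) - y*sin(theta)
= 2.6 * -0.9272 - -1.2 * 0.3746
= -1.9612


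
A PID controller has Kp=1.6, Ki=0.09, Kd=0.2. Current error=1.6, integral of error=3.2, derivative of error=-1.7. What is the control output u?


u = Kp*e + Ki*int(e) + Kd*de/dt
= 1.6*1.6 + 0.09*3.2 + 0.2*(-1.7)
= 2.56 + 0.288 + -0.34
= 2.508


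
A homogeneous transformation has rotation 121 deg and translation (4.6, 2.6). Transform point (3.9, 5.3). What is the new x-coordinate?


x' = cos(theta)*px - sin(theta)*py + tx
= -0.515*3.9 - 0.8572*5.3 + 4.6
= -1.9516


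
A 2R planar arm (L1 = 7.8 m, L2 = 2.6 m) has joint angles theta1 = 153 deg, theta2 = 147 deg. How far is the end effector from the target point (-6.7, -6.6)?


End effector via forward kinematics:
x = L1*cos(t1) + L2*cos(t1+t2) = -5.6499
y = L1*sin(t1) + L2*sin(t1+t2) = 1.2895
Distance to target:
d = sqrt((-6.7 - -5.6499)^2 + (-6.6 - 1.2895)^2)
= sqrt(1.1028 + 62.2436)
= 7.959 m


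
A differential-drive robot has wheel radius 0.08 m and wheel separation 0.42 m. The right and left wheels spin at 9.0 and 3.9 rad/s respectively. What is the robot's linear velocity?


vR = r*wR = 0.08*9.0 = 0.72 m/s
vL = r*wL = 0.08*3.9 = 0.312 m/s
v = (vR+vL)/2 = 0.516 m/s
omega = (vR-vL)/L = 0.9714 rad/s
linear velocity = 0.516 m/s


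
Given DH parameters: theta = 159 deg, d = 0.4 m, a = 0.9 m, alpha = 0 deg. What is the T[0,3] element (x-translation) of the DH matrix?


T[0,3] = a * cos(theta)
= 0.9 * cos(159 deg)
= 0.9 * -0.9336
= -0.8402


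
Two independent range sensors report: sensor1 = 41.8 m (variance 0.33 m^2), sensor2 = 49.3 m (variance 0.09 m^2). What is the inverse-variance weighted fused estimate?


w1 = (1/var1) / (1/var1 + 1/var2)
   = 3.0303 / (3.0303 + 11.1111) = 0.2143
w2 = 1 - w1 = 0.7857
fused = w1*s1 + w2*s2 = 8.9571 + 38.7357
= 47.6929 m


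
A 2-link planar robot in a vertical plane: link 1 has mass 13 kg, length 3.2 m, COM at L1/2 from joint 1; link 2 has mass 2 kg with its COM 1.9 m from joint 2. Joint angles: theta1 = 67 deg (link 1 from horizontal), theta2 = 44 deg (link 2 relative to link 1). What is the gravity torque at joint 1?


Horizontal distance from joint 1 to link-1 COM:
  x_c1 = (L1/2)*cos(t1) = 1.6 * 0.3907 = 0.6252 m
Horizontal distance from joint 1 to link-2 COM:
  x_c2 = L1*cos(t1) + Lc2*cos(t1+t2)
       = 3.2*0.3907 + 1.9*-0.3584 = 0.5694 m
tau1 = m1*g*x_c1 + m2*g*x_c2
     = 13*9.81*0.6252 + 2*9.81*0.5694
     = 79.7279 + 11.1724
     = 90.9003 Nm


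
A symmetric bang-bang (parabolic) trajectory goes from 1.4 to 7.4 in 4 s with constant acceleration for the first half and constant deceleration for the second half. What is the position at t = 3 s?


Symmetric rest-to-rest: each phase covers (pf-p0)/2 in time T/2. 0.5*a*(T/2)^2 = (pf-p0)/2 => a = 4*(pf-p0)/T^2
a = 4*(7.4-1.4)/4^2 = 1.5
t = 3 is in the deceleration phase (t > T/2).
p = pf - 0.5*a*(T-t)^2 = 7.4 - 0.5*1.5*1^2
= 6.65


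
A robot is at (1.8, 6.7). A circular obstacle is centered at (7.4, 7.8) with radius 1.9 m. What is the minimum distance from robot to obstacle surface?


center_dist = sqrt((1.8-7.4)^2 + (6.7-7.8)^2)
= sqrt(31.36 + 1.21)
= 5.707
min_dist = center_dist - radius = 5.707 - 1.9 = 3.807 m


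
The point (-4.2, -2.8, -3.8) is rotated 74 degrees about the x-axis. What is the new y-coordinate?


Rotation about x-axis: y' = y*cos(theta) - z*sin(theta)
= -2.8 * 0.2756 - -3.8 * 0.9613
= 2.881


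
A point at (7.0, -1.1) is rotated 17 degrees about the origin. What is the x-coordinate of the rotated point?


x' = x*cos(theta) - y*sin(theta)
cos(17 deg) = 0.9563, sin(17 deg) = 0.2924
x' = 7.0 * 0.9563 - -1.1 * 0.2924
= 6.6941 - -0.3216
= 7.0157


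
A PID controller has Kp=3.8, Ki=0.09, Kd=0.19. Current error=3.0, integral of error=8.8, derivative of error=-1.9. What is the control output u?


u = Kp*e + Ki*int(e) + Kd*de/dt
= 3.8*3.0 + 0.09*8.8 + 0.19*(-1.9)
= 11.4 + 0.792 + -0.361
= 11.831


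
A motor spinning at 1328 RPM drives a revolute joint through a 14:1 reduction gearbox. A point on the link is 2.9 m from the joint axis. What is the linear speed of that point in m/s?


omega_motor = 1328 * 2*pi/60 = 139.0678 rad/s
omega_joint = omega_motor / 14 = 9.9334 rad/s
v = omega_joint * r = 9.9334 * 2.9
= 28.8069 m/s


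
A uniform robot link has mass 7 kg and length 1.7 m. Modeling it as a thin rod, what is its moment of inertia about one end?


I = (1/3) * m * L^2
= (1/3) * 7 * 1.7^2
= 0.333333 * 7 * 2.89
= 6.7433 kg*m^2


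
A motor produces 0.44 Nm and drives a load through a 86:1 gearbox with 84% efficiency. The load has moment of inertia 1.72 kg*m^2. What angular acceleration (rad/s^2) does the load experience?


tau_out = tau_motor * N * eta
= 0.44 * 86 * 0.84 = 31.7856 Nm
alpha = tau_out / I = 31.7856 / 1.72
= 18.48 rad/s^2


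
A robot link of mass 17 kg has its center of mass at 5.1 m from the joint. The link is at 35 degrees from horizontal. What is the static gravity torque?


tau = m*g*L*cos(angle)
= 17 * 9.81 * 5.1 * cos(35 deg)
= 17 * 9.81 * 5.1 * 0.8192
= 696.7109 Nm


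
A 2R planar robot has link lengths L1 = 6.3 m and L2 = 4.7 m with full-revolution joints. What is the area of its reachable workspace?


r_max = L1 + L2 = 11.0 m
r_min = |L1 - L2| = 1.6 m
Area = pi*(r_max^2 - r_min^2)
= pi*(121.0 - 2.56)
= pi * 118.44
= 372.0902 m^2


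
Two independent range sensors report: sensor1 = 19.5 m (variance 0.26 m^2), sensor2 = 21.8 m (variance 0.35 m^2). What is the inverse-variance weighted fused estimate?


w1 = (1/var1) / (1/var1 + 1/var2)
   = 3.8462 / (3.8462 + 2.8571) = 0.5738
w2 = 1 - w1 = 0.4262
fused = w1*s1 + w2*s2 = 11.1885 + 9.2918
= 20.4803 m


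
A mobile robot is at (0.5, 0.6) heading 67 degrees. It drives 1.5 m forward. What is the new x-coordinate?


x_new = x0 + d*cos(theta)
= 0.5 + 1.5*cos(67)
= 0.5 + 0.5861
= 1.0861


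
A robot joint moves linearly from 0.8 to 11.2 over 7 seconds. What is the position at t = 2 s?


s = t/T = 2/7 = 0.2857
p(t) = p0 + (pf-p0)*s
= 0.8 + (11.2 - 0.8) * 0.2857
= 3.7714


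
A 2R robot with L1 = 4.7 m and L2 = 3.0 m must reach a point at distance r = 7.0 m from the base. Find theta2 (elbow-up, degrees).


cos(theta2) = (r^2 - L1^2 - L2^2) / (2*L1*L2)
cos(theta2) = (49.0 - 22.09 - 9.0) / 28.2
cos(theta2) = 0.635106
theta2 = 50.5721 degrees


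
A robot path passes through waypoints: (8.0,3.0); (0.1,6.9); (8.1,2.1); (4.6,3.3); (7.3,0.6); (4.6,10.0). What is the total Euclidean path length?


Segment lengths:
  seg1 = sqrt((-7.9)^2 + (3.9)^2) = 8.8102
  seg2 = sqrt((8.0)^2 + (-4.8)^2) = 9.3295
  seg3 = sqrt((-3.5)^2 + (1.2)^2) = 3.7
  seg4 = sqrt((2.7)^2 + (-2.7)^2) = 3.8184
  seg5 = sqrt((-2.7)^2 + (9.4)^2) = 9.7801
Total = 35.4382


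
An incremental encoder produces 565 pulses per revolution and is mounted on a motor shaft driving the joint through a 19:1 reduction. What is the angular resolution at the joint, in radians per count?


counts per rev = 565
effective counts at joint = 565 * 19 = 10735
resolution = 2*pi / 10735
= 5.8530e-04 rad/count


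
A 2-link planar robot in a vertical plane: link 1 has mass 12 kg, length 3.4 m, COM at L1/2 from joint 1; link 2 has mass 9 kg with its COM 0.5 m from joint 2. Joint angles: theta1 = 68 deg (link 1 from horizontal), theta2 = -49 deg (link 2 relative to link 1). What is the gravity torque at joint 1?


Horizontal distance from joint 1 to link-1 COM:
  x_c1 = (L1/2)*cos(t1) = 1.7 * 0.3746 = 0.6368 m
Horizontal distance from joint 1 to link-2 COM:
  x_c2 = L1*cos(t1) + Lc2*cos(t1+t2)
       = 3.4*0.3746 + 0.5*0.9455 = 1.7464 m
tau1 = m1*g*x_c1 + m2*g*x_c2
     = 12*9.81*0.6368 + 9*9.81*1.7464
     = 74.9678 + 154.1916
     = 229.1593 Nm


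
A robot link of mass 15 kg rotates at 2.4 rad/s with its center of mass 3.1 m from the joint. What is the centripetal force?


F = m * omega^2 * r
= 15 * 2.4^2 * 3.1
= 15 * 5.76 * 3.1
= 267.84 N


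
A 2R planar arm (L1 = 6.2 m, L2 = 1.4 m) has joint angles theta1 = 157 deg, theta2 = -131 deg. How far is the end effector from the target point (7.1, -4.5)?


End effector via forward kinematics:
x = L1*cos(t1) + L2*cos(t1+t2) = -4.4488
y = L1*sin(t1) + L2*sin(t1+t2) = 3.0363
Distance to target:
d = sqrt((7.1 - -4.4488)^2 + (-4.5 - 3.0363)^2)
= sqrt(133.3752 + 56.7951)
= 13.7902 m


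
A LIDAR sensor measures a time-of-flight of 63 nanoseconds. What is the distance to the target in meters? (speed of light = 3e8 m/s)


tof = 63 ns = 6.3e-08 s
dist = c * tof / 2
= 3e8 * 6.3e-08 / 2
= 9.45 m


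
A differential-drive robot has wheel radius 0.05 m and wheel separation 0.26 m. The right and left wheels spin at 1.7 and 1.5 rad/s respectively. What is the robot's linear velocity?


vR = r*wR = 0.05*1.7 = 0.085 m/s
vL = r*wL = 0.05*1.5 = 0.075 m/s
v = (vR+vL)/2 = 0.08 m/s
omega = (vR-vL)/L = 0.0385 rad/s
linear velocity = 0.08 m/s


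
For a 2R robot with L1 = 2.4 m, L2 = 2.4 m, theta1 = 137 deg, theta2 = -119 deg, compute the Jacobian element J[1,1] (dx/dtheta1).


J[1,1] = -L1*sin(t1) - L2*sin(t1+t2)
= -2.4*sin(137) - 2.4*sin(18)
= -2.3784


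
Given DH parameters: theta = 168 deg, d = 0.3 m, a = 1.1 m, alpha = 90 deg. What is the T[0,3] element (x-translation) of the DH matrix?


T[0,3] = a * cos(theta)
= 1.1 * cos(168 deg)
= 1.1 * -0.9781
= -1.076


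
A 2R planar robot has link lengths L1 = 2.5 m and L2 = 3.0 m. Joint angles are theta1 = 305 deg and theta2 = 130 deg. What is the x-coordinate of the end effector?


Convert angles to radians: theta1 = 5.3233, theta2 = 2.2689
x = L1*cos(theta1) + L2*cos(theta1+theta2)
x = 1.4339 + 0.7765
x = 2.2104


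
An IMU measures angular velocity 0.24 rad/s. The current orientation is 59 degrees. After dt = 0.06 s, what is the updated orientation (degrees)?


delta_theta = w * dt = 0.24 * 0.06 = 0.0144 rad
= 0.8251 deg
theta_new = 59 + 0.8251 = 59.8251 deg


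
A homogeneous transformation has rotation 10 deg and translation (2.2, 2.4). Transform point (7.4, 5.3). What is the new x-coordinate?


x' = cos(theta)*px - sin(theta)*py + tx
= 0.9848*7.4 - 0.1736*5.3 + 2.2
= 8.5672


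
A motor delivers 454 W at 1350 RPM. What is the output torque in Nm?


omega = 1350 * 2*pi/60 = 141.3717 rad/s
tau = P / omega = 454 / 141.3717
= 3.2114 Nm


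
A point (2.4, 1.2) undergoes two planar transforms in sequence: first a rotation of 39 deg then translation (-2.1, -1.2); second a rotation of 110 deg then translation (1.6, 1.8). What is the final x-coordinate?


After transform 1:
x1 = cos(39)*2.4 - sin(39)*1.2 + -2.1 = -0.99
y1 = sin(39)*2.4 + cos(39)*1.2 + -1.2 = 1.2429
After transform 2:
x2 = cos(110)*-0.99 - sin(110)*1.2429 + 1.6
= 0.7706


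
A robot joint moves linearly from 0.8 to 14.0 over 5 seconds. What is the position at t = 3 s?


s = t/T = 3/5 = 0.6
p(t) = p0 + (pf-p0)*s
= 0.8 + (14.0 - 0.8) * 0.6
= 8.72


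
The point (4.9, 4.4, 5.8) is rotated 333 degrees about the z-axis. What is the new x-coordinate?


Rotation about z-axis: x' = x*cos(theta) - y*sin(theta)
= 4.9 * 0.891 - 4.4 * -0.454
= 6.3635


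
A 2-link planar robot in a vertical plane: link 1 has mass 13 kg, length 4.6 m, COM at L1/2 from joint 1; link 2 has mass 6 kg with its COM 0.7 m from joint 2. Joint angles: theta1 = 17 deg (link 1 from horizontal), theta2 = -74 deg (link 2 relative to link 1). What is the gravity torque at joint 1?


Horizontal distance from joint 1 to link-1 COM:
  x_c1 = (L1/2)*cos(t1) = 2.3 * 0.9563 = 2.1995 m
Horizontal distance from joint 1 to link-2 COM:
  x_c2 = L1*cos(t1) + Lc2*cos(t1+t2)
       = 4.6*0.9563 + 0.7*0.5446 = 4.7802 m
tau1 = m1*g*x_c1 + m2*g*x_c2
     = 13*9.81*2.1995 + 6*9.81*4.7802
     = 280.5024 + 281.3655
     = 561.8678 Nm


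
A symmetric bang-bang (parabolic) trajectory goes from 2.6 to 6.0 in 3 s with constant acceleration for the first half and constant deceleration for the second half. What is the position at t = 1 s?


Symmetric rest-to-rest: each phase covers (pf-p0)/2 in time T/2. 0.5*a*(T/2)^2 = (pf-p0)/2 => a = 4*(pf-p0)/T^2
a = 4*(6.0-2.6)/3^2 = 1.5111
t = 1 is in the acceleration phase (t <= T/2).
p = p0 + 0.5*a*t^2 = 2.6 + 0.5*1.5111*1^2
= 3.3556


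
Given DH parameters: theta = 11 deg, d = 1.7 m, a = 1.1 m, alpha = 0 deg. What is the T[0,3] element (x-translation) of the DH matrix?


T[0,3] = a * cos(theta)
= 1.1 * cos(11 deg)
= 1.1 * 0.9816
= 1.0798


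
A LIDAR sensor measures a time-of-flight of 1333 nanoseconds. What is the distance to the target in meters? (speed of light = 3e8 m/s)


tof = 1333 ns = 1.333e-06 s
dist = c * tof / 2
= 3e8 * 1.333e-06 / 2
= 199.95 m


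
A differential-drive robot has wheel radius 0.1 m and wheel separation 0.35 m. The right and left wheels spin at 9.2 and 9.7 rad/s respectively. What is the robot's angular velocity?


vR = r*wR = 0.1*9.2 = 0.92 m/s
vL = r*wL = 0.1*9.7 = 0.97 m/s
v = (vR+vL)/2 = 0.945 m/s
omega = (vR-vL)/L = -0.1429 rad/s
angular velocity = -0.1429 rad/s


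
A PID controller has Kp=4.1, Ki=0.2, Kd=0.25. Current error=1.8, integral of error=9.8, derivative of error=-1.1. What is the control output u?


u = Kp*e + Ki*int(e) + Kd*de/dt
= 4.1*1.8 + 0.2*9.8 + 0.25*(-1.1)
= 7.38 + 1.96 + -0.275
= 9.065


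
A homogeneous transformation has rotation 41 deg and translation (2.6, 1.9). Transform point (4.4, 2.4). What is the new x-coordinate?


x' = cos(theta)*px - sin(theta)*py + tx
= 0.7547*4.4 - 0.6561*2.4 + 2.6
= 4.3462


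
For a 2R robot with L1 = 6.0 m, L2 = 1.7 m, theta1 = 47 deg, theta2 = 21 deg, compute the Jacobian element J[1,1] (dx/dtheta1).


J[1,1] = -L1*sin(t1) - L2*sin(t1+t2)
= -6.0*sin(47) - 1.7*sin(68)
= -5.9643


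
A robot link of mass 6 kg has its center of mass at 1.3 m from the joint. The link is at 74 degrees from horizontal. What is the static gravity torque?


tau = m*g*L*cos(angle)
= 6 * 9.81 * 1.3 * cos(74 deg)
= 6 * 9.81 * 1.3 * 0.2756
= 21.0912 Nm


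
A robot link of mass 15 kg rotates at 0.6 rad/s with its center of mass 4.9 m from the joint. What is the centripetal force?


F = m * omega^2 * r
= 15 * 0.6^2 * 4.9
= 15 * 0.36 * 4.9
= 26.46 N


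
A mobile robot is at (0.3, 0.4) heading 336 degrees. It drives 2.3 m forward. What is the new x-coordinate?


x_new = x0 + d*cos(theta)
= 0.3 + 2.3*cos(336)
= 0.3 + 2.1012
= 2.4012


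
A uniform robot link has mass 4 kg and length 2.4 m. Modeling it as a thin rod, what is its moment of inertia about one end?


I = (1/3) * m * L^2
= (1/3) * 4 * 2.4^2
= 0.333333 * 4 * 5.76
= 7.68 kg*m^2


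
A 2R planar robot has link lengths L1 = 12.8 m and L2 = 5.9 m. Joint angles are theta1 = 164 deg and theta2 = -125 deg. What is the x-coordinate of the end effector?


Convert angles to radians: theta1 = 2.8623, theta2 = -2.1817
x = L1*cos(theta1) + L2*cos(theta1+theta2)
x = -12.3041 + 4.5852
x = -7.719


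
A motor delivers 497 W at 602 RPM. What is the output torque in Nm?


omega = 602 * 2*pi/60 = 63.0413 rad/s
tau = P / omega = 497 / 63.0413
= 7.8837 Nm


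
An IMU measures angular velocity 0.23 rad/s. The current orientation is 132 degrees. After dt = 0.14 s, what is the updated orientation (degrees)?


delta_theta = w * dt = 0.23 * 0.14 = 0.0322 rad
= 1.8449 deg
theta_new = 132 + 1.8449 = 133.8449 deg


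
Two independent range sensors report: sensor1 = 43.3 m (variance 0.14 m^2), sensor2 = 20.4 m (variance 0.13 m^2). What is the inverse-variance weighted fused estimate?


w1 = (1/var1) / (1/var1 + 1/var2)
   = 7.1429 / (7.1429 + 7.6923) = 0.4815
w2 = 1 - w1 = 0.5185
fused = w1*s1 + w2*s2 = 20.8481 + 10.5778
= 31.4259 m


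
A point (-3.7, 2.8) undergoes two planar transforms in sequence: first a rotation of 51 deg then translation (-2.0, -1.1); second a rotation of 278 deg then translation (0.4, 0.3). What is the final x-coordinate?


After transform 1:
x1 = cos(51)*-3.7 - sin(51)*2.8 + -2.0 = -6.5045
y1 = sin(51)*-3.7 + cos(51)*2.8 + -1.1 = -2.2133
After transform 2:
x2 = cos(278)*-6.5045 - sin(278)*-2.2133 + 0.4
= -2.6971


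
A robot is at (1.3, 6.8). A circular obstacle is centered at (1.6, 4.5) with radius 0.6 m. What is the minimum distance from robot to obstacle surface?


center_dist = sqrt((1.3-1.6)^2 + (6.8-4.5)^2)
= sqrt(0.09 + 5.29)
= 2.3195
min_dist = center_dist - radius = 2.3195 - 0.6 = 1.7195 m


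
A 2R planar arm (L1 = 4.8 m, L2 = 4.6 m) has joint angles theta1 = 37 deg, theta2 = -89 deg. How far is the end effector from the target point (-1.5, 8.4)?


End effector via forward kinematics:
x = L1*cos(t1) + L2*cos(t1+t2) = 6.6655
y = L1*sin(t1) + L2*sin(t1+t2) = -0.7361
Distance to target:
d = sqrt((-1.5 - 6.6655)^2 + (8.4 - -0.7361)^2)
= sqrt(66.6753 + 83.469)
= 12.2533 m


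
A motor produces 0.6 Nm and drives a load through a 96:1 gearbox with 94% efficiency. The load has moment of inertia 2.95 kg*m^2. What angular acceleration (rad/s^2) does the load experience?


tau_out = tau_motor * N * eta
= 0.6 * 96 * 0.94 = 54.144 Nm
alpha = tau_out / I = 54.144 / 2.95
= 18.3539 rad/s^2


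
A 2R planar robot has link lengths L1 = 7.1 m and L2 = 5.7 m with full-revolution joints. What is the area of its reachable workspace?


r_max = L1 + L2 = 12.8 m
r_min = |L1 - L2| = 1.4 m
Area = pi*(r_max^2 - r_min^2)
= pi*(163.84 - 1.96)
= pi * 161.88
= 508.561 m^2


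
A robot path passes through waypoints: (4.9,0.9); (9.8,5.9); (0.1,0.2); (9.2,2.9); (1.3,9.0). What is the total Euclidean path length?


Segment lengths:
  seg1 = sqrt((4.9)^2 + (5.0)^2) = 7.0007
  seg2 = sqrt((-9.7)^2 + (-5.7)^2) = 11.2508
  seg3 = sqrt((9.1)^2 + (2.7)^2) = 9.4921
  seg4 = sqrt((-7.9)^2 + (6.1)^2) = 9.981
Total = 37.7246


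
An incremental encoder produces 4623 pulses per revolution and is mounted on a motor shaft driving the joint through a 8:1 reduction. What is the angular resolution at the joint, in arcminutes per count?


counts per rev = 4623
effective counts at joint = 4623 * 8 = 36984
resolution = 360*60 / 36984
= 0.584 arcmin/count


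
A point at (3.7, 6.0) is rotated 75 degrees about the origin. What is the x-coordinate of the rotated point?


x' = x*cos(theta) - y*sin(theta)
cos(75 deg) = 0.2588, sin(75 deg) = 0.9659
x' = 3.7 * 0.2588 - 6.0 * 0.9659
= 0.9576 - 5.7956
= -4.8379


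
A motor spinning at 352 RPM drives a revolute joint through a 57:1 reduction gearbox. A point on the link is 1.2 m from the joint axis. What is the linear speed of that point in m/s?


omega_motor = 352 * 2*pi/60 = 36.8614 rad/s
omega_joint = omega_motor / 57 = 0.6467 rad/s
v = omega_joint * r = 0.6467 * 1.2
= 0.776 m/s


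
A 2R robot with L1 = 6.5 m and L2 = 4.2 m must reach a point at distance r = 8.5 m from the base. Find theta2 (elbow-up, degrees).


cos(theta2) = (r^2 - L1^2 - L2^2) / (2*L1*L2)
cos(theta2) = (72.25 - 42.25 - 17.64) / 54.6
cos(theta2) = 0.226374
theta2 = 76.9163 degrees


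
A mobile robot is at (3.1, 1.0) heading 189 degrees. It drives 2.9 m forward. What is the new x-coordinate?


x_new = x0 + d*cos(theta)
= 3.1 + 2.9*cos(189)
= 3.1 + -2.8643
= 0.2357


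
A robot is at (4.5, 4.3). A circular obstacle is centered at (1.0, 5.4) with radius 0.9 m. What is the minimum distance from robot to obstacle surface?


center_dist = sqrt((4.5-1.0)^2 + (4.3-5.4)^2)
= sqrt(12.25 + 1.21)
= 3.6688
min_dist = center_dist - radius = 3.6688 - 0.9 = 2.7688 m


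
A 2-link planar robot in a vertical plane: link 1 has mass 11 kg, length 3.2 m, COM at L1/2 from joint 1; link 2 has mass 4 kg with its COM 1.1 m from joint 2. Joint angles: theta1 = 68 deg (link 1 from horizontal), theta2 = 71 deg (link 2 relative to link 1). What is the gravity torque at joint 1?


Horizontal distance from joint 1 to link-1 COM:
  x_c1 = (L1/2)*cos(t1) = 1.6 * 0.3746 = 0.5994 m
Horizontal distance from joint 1 to link-2 COM:
  x_c2 = L1*cos(t1) + Lc2*cos(t1+t2)
       = 3.2*0.3746 + 1.1*-0.7547 = 0.3686 m
tau1 = m1*g*x_c1 + m2*g*x_c2
     = 11*9.81*0.5994 + 4*9.81*0.3686
     = 64.6781 + 14.4623
     = 79.1404 Nm


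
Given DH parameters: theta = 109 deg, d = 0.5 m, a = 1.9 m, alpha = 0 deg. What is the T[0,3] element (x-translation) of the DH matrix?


T[0,3] = a * cos(theta)
= 1.9 * cos(109 deg)
= 1.9 * -0.3256
= -0.6186


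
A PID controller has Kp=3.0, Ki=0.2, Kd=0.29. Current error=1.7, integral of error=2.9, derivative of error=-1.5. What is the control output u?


u = Kp*e + Ki*int(e) + Kd*de/dt
= 3.0*1.7 + 0.2*2.9 + 0.29*(-1.5)
= 5.1 + 0.58 + -0.435
= 5.245


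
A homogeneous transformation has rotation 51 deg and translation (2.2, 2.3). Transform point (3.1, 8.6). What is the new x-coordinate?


x' = cos(theta)*px - sin(theta)*py + tx
= 0.6293*3.1 - 0.7771*8.6 + 2.2
= -2.5326


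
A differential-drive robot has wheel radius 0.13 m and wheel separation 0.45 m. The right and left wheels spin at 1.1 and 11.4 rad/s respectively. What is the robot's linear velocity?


vR = r*wR = 0.13*1.1 = 0.143 m/s
vL = r*wL = 0.13*11.4 = 1.482 m/s
v = (vR+vL)/2 = 0.8125 m/s
omega = (vR-vL)/L = -2.9756 rad/s
linear velocity = 0.8125 m/s


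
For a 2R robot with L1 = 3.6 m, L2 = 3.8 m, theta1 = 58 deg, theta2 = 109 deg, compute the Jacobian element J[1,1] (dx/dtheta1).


J[1,1] = -L1*sin(t1) - L2*sin(t1+t2)
= -3.6*sin(58) - 3.8*sin(167)
= -3.9078


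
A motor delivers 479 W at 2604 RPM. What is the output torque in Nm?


omega = 2604 * 2*pi/60 = 272.6902 rad/s
tau = P / omega = 479 / 272.6902
= 1.7566 Nm


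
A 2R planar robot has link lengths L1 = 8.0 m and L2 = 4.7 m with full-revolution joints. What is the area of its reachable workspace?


r_max = L1 + L2 = 12.7 m
r_min = |L1 - L2| = 3.3 m
Area = pi*(r_max^2 - r_min^2)
= pi*(161.29 - 10.89)
= pi * 150.4
= 472.4955 m^2


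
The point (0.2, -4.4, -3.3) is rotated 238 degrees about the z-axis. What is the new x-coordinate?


Rotation about z-axis: x' = x*cos(theta) - y*sin(theta)
= 0.2 * -0.5299 - -4.4 * -0.848
= -3.8374


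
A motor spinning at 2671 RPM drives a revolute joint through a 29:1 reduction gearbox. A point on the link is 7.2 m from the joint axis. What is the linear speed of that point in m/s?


omega_motor = 2671 * 2*pi/60 = 279.7065 rad/s
omega_joint = omega_motor / 29 = 9.6451 rad/s
v = omega_joint * r = 9.6451 * 7.2
= 69.4444 m/s


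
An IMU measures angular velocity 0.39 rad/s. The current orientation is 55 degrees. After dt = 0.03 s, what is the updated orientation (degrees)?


delta_theta = w * dt = 0.39 * 0.03 = 0.0117 rad
= 0.6704 deg
theta_new = 55 + 0.6704 = 55.6704 deg


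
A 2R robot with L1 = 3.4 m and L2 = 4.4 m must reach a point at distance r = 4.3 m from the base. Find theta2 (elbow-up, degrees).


cos(theta2) = (r^2 - L1^2 - L2^2) / (2*L1*L2)
cos(theta2) = (18.49 - 11.56 - 19.36) / 29.92
cos(theta2) = -0.415441
theta2 = 114.5471 degrees


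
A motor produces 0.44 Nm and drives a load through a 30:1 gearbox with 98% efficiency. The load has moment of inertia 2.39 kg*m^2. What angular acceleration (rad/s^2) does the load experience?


tau_out = tau_motor * N * eta
= 0.44 * 30 * 0.98 = 12.936 Nm
alpha = tau_out / I = 12.936 / 2.39
= 5.4126 rad/s^2


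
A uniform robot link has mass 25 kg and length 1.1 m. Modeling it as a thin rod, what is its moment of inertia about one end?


I = (1/3) * m * L^2
= (1/3) * 25 * 1.1^2
= 0.333333 * 25 * 1.21
= 10.0833 kg*m^2


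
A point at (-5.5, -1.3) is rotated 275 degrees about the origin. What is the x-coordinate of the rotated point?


x' = x*cos(theta) - y*sin(theta)
cos(275 deg) = 0.0872, sin(275 deg) = -0.9962
x' = -5.5 * 0.0872 - -1.3 * -0.9962
= -0.4794 - 1.2951
= -1.7744


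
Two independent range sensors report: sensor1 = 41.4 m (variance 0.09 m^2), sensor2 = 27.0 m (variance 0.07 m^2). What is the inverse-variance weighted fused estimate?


w1 = (1/var1) / (1/var1 + 1/var2)
   = 11.1111 / (11.1111 + 14.2857) = 0.4375
w2 = 1 - w1 = 0.5625
fused = w1*s1 + w2*s2 = 18.1125 + 15.1875
= 33.3 m


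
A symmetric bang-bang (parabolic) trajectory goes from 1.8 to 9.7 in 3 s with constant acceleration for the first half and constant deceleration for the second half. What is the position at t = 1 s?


Symmetric rest-to-rest: each phase covers (pf-p0)/2 in time T/2. 0.5*a*(T/2)^2 = (pf-p0)/2 => a = 4*(pf-p0)/T^2
a = 4*(9.7-1.8)/3^2 = 3.5111
t = 1 is in the acceleration phase (t <= T/2).
p = p0 + 0.5*a*t^2 = 1.8 + 0.5*3.5111*1^2
= 3.5556


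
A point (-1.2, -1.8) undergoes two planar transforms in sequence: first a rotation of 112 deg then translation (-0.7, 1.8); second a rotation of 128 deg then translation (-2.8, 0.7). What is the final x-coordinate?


After transform 1:
x1 = cos(112)*-1.2 - sin(112)*-1.8 + -0.7 = 1.4185
y1 = sin(112)*-1.2 + cos(112)*-1.8 + 1.8 = 1.3617
After transform 2:
x2 = cos(128)*1.4185 - sin(128)*1.3617 + -2.8
= -4.7463


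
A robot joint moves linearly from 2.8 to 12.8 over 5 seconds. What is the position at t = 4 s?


s = t/T = 4/5 = 0.8
p(t) = p0 + (pf-p0)*s
= 2.8 + (12.8 - 2.8) * 0.8
= 10.8


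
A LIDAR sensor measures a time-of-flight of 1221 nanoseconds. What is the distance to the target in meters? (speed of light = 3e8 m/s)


tof = 1221 ns = 1.221e-06 s
dist = c * tof / 2
= 3e8 * 1.221e-06 / 2
= 183.15 m


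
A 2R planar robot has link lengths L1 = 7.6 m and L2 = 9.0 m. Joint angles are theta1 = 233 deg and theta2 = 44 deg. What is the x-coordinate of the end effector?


Convert angles to radians: theta1 = 4.0666, theta2 = 0.7679
x = L1*cos(theta1) + L2*cos(theta1+theta2)
x = -4.5738 + 1.0968
x = -3.477


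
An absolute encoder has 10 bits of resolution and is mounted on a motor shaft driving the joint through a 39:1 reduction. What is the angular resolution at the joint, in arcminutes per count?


counts = 2^10 = 1024
effective counts at joint = 1024 * 39 = 39936
resolution = 360*60 / 39936
= 0.5409 arcmin/count


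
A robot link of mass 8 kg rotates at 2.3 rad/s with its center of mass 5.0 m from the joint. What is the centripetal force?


F = m * omega^2 * r
= 8 * 2.3^2 * 5.0
= 8 * 5.29 * 5.0
= 211.6 N


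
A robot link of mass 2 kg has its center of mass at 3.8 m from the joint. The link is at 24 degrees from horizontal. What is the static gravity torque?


tau = m*g*L*cos(angle)
= 2 * 9.81 * 3.8 * cos(24 deg)
= 2 * 9.81 * 3.8 * 0.9135
= 68.1103 Nm


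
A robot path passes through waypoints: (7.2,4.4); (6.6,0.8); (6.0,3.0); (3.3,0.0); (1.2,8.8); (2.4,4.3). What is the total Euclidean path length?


Segment lengths:
  seg1 = sqrt((-0.6)^2 + (-3.6)^2) = 3.6497
  seg2 = sqrt((-0.6)^2 + (2.2)^2) = 2.2804
  seg3 = sqrt((-2.7)^2 + (-3.0)^2) = 4.0361
  seg4 = sqrt((-2.1)^2 + (8.8)^2) = 9.0471
  seg5 = sqrt((1.2)^2 + (-4.5)^2) = 4.6573
Total = 23.6704


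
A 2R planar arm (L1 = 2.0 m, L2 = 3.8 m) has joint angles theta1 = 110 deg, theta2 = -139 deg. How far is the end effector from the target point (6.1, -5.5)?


End effector via forward kinematics:
x = L1*cos(t1) + L2*cos(t1+t2) = 2.6395
y = L1*sin(t1) + L2*sin(t1+t2) = 0.0371
Distance to target:
d = sqrt((6.1 - 2.6395)^2 + (-5.5 - 0.0371)^2)
= sqrt(11.975 + 30.6596)
= 6.5295 m


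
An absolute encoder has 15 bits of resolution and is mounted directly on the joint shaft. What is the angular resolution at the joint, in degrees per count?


counts = 2^15 = 32768
resolution = 360 / 32768
= 0.011 deg/count


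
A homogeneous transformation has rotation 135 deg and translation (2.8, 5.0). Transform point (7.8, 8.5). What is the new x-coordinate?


x' = cos(theta)*px - sin(theta)*py + tx
= -0.7071*7.8 - 0.7071*8.5 + 2.8
= -8.7258


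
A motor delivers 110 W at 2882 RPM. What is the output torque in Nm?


omega = 2882 * 2*pi/60 = 301.8023 rad/s
tau = P / omega = 110 / 301.8023
= 0.3645 Nm


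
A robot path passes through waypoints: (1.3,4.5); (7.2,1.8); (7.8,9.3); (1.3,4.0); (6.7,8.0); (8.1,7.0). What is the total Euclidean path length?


Segment lengths:
  seg1 = sqrt((5.9)^2 + (-2.7)^2) = 6.4885
  seg2 = sqrt((0.6)^2 + (7.5)^2) = 7.524
  seg3 = sqrt((-6.5)^2 + (-5.3)^2) = 8.3869
  seg4 = sqrt((5.4)^2 + (4.0)^2) = 6.7201
  seg5 = sqrt((1.4)^2 + (-1.0)^2) = 1.7205
Total = 30.8399


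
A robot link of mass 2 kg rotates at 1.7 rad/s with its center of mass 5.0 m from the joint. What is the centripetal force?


F = m * omega^2 * r
= 2 * 1.7^2 * 5.0
= 2 * 2.89 * 5.0
= 28.9 N


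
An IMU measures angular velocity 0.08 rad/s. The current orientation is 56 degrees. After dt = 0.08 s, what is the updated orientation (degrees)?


delta_theta = w * dt = 0.08 * 0.08 = 0.0064 rad
= 0.3667 deg
theta_new = 56 + 0.3667 = 56.3667 deg


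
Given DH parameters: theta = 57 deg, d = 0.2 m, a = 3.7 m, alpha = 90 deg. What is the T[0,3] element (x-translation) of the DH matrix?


T[0,3] = a * cos(theta)
= 3.7 * cos(57 deg)
= 3.7 * 0.5446
= 2.0152


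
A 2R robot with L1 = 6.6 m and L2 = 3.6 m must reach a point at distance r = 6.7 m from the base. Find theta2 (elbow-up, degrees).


cos(theta2) = (r^2 - L1^2 - L2^2) / (2*L1*L2)
cos(theta2) = (44.89 - 43.56 - 12.96) / 47.52
cos(theta2) = -0.244739
theta2 = 104.1664 degrees


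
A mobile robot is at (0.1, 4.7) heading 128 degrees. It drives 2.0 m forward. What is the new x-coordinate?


x_new = x0 + d*cos(theta)
= 0.1 + 2.0*cos(128)
= 0.1 + -1.2313
= -1.1313


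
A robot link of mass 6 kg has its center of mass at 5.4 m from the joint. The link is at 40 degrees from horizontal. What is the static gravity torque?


tau = m*g*L*cos(angle)
= 6 * 9.81 * 5.4 * cos(40 deg)
= 6 * 9.81 * 5.4 * 0.766
= 243.4826 Nm


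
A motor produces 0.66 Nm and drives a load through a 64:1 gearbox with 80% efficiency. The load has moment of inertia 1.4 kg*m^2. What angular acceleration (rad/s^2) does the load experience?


tau_out = tau_motor * N * eta
= 0.66 * 64 * 0.8 = 33.792 Nm
alpha = tau_out / I = 33.792 / 1.4
= 24.1371 rad/s^2


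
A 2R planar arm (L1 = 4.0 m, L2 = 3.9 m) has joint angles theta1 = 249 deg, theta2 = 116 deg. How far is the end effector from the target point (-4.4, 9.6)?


End effector via forward kinematics:
x = L1*cos(t1) + L2*cos(t1+t2) = 2.4517
y = L1*sin(t1) + L2*sin(t1+t2) = -3.3944
Distance to target:
d = sqrt((-4.4 - 2.4517)^2 + (9.6 - -3.3944)^2)
= sqrt(46.9456 + 168.8548)
= 14.6901 m


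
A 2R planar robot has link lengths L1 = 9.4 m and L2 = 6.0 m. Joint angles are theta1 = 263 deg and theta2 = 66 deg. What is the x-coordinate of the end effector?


Convert angles to radians: theta1 = 4.5902, theta2 = 1.1519
x = L1*cos(theta1) + L2*cos(theta1+theta2)
x = -1.1456 + 5.143
x = 3.9974


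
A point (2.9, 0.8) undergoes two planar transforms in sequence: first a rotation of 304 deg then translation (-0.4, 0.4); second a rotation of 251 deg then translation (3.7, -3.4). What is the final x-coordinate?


After transform 1:
x1 = cos(304)*2.9 - sin(304)*0.8 + -0.4 = 1.8849
y1 = sin(304)*2.9 + cos(304)*0.8 + 0.4 = -1.5569
After transform 2:
x2 = cos(251)*1.8849 - sin(251)*-1.5569 + 3.7
= 1.6143


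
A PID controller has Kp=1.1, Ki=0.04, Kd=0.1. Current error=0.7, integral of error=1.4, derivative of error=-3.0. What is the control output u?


u = Kp*e + Ki*int(e) + Kd*de/dt
= 1.1*0.7 + 0.04*1.4 + 0.1*(-3.0)
= 0.77 + 0.056 + -0.3
= 0.526


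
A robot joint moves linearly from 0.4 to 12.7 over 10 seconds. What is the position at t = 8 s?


s = t/T = 8/10 = 0.8
p(t) = p0 + (pf-p0)*s
= 0.4 + (12.7 - 0.4) * 0.8
= 10.24


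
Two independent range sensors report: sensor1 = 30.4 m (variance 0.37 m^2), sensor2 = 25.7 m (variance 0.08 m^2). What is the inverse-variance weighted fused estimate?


w1 = (1/var1) / (1/var1 + 1/var2)
   = 2.7027 / (2.7027 + 12.5) = 0.1778
w2 = 1 - w1 = 0.8222
fused = w1*s1 + w2*s2 = 5.4044 + 21.1311
= 26.5356 m


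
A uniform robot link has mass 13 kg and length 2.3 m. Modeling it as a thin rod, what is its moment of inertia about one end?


I = (1/3) * m * L^2
= (1/3) * 13 * 2.3^2
= 0.333333 * 13 * 5.29
= 22.9233 kg*m^2


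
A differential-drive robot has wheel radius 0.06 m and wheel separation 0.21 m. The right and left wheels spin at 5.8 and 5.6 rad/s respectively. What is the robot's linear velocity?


vR = r*wR = 0.06*5.8 = 0.348 m/s
vL = r*wL = 0.06*5.6 = 0.336 m/s
v = (vR+vL)/2 = 0.342 m/s
omega = (vR-vL)/L = 0.0571 rad/s
linear velocity = 0.342 m/s


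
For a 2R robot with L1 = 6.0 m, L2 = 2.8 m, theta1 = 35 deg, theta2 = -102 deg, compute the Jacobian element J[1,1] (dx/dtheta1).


J[1,1] = -L1*sin(t1) - L2*sin(t1+t2)
= -6.0*sin(35) - 2.8*sin(-67)
= -0.864


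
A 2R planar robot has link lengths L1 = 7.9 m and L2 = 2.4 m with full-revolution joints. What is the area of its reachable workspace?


r_max = L1 + L2 = 10.3 m
r_min = |L1 - L2| = 5.5 m
Area = pi*(r_max^2 - r_min^2)
= pi*(106.09 - 30.25)
= pi * 75.84
= 238.2584 m^2


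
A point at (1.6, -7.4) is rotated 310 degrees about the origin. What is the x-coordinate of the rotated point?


x' = x*cos(theta) - y*sin(theta)
cos(310 deg) = 0.6428, sin(310 deg) = -0.766
x' = 1.6 * 0.6428 - -7.4 * -0.766
= 1.0285 - 5.6687
= -4.6403


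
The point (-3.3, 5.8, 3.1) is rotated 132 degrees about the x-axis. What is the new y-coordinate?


Rotation about x-axis: y' = y*cos(theta) - z*sin(theta)
= 5.8 * -0.6691 - 3.1 * 0.7431
= -6.1847


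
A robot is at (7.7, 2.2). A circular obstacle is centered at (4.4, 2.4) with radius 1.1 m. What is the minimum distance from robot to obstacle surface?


center_dist = sqrt((7.7-4.4)^2 + (2.2-2.4)^2)
= sqrt(10.89 + 0.04)
= 3.3061
min_dist = center_dist - radius = 3.3061 - 1.1 = 2.2061 m
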